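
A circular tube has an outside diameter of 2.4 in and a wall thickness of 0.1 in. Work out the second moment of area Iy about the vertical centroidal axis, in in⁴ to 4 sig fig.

Break the section into simple shapes (no overlaps), measuring from the bottom-left corner of the bounding box.
Outer circle: ⌀2.4, A = 4.52389 in², x = 1.2 in, Ī = 1.6286 in⁴.
Bore (subtracted): ⌀2.2, A = 3.80133 in², x = 1.2 in, Ī = 1.1499 in⁴.
By symmetry the centroid is at mid-width, x̄ = 1.2 in.
All pieces are centred on the vertical centroidal axis, so I = ΣĪ (holes subtracted) = 0.4787 in⁴.

Iy ≈ 0.4787 in⁴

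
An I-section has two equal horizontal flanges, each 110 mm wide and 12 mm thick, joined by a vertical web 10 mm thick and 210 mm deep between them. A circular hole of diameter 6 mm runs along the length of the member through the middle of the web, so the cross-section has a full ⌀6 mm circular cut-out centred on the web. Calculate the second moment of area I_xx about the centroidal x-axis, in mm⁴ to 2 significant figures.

Decompose the section into non-overlapping parts with the origin at the bottom-left of its bounding rectangle.
Bottom flange: 110 × 12, A = 1 320 mm², y = 6 mm, Ī = 15 840 mm⁴.
Web: 10 × 210, A = 2 100 mm², y = 117 mm, Ī = 7 717 500 mm⁴.
Top flange: 110 × 12, A = 1 320 mm², y = 228 mm, Ī = 15 840 mm⁴.
Hole (subtracted): ⌀6, A = 28.27 mm², y = 117 mm, Ī = 63.62 mm⁴.
By symmetry the centroid is at mid-height, ȳ = 117 mm.
Transfer each piece to the centroidal x-axis using Ī + A·d² with d = y − 117:
  bottom flange: d = -111 mm → contributes +16 279 560 mm⁴
  web: d = 0 mm → contributes +7 717 500 mm⁴
  top flange: d = 111 mm → contributes +16 279 560 mm⁴
  hole: d = 0 mm → contributes −63.62 mm⁴
Total I = 40 276 556 mm⁴.

I_xx ≈ 4.0 × 10⁷ mm⁴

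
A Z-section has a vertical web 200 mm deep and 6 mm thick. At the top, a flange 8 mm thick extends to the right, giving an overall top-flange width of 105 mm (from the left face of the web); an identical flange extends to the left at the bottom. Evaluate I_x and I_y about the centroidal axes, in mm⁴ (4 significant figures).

Split into non-overlapping primitives; take the origin at the lower-left of the bounding box.
Web: 6 × 200, A = 1 200 mm², y = 100 mm, Ī = 4 000 000 mm⁴.
Top flange (beyond web): 99 × 8, A = 792 mm², y = 196 mm, Ī = 4 224 mm⁴.
Bottom flange (beyond web): 99 × 8, A = 792 mm², y = 4 mm, Ī = 4 224 mm⁴.
Centroid: ȳ = ΣA·y / ΣA = 100 mm.
Transfer each piece to the centroidal x-axis using Ī + A·d² with d = y − 100:
  web: d = 0 mm → contributes +4 000 000 mm⁴
  top flange (beyond web): d = 96 mm → contributes +7 303 296 mm⁴
  bottom flange (beyond web): d = -96 mm → contributes +7 303 296 mm⁴
Total I = 18 606 592 mm⁴.
For the y-axis: x̄ = 102 mm.
Repeating about the centroidal y-axis gives I_y = 5 663 232 mm⁴.

I_x ≈ 1.861 × 10⁷ mm⁴, I_y ≈ 5.663 × 10⁶ mm⁴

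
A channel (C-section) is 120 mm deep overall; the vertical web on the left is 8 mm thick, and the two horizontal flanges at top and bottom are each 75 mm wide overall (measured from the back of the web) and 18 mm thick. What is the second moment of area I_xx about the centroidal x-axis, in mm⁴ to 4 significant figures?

I_xx ≈ 7.491 × 10⁶ mm⁴

Treat the section as a set of non-overlapping primitives; coordinates are from the bounding-box lower-left.
Web: 8 × 120, A = 960 mm², y = 60 mm, Ī = 1 152 000 mm⁴.
Top flange (beyond web): 67 × 18, A = 1 206 mm², y = 111 mm, Ī = 32 562 mm⁴.
Bottom flange (beyond web): 67 × 18, A = 1 206 mm², y = 9 mm, Ī = 32 562 mm⁴.
By symmetry the centroid is at mid-height, ȳ = 60 mm.
Transfer each piece to the centroidal x-axis using Ī + A·d² with d = y − 60:
  web: d = 0 mm → contributes +1 152 000 mm⁴
  top flange (beyond web): d = 51 mm → contributes +3 169 368 mm⁴
  bottom flange (beyond web): d = -51 mm → contributes +3 169 368 mm⁴
Total I = 7 490 736 mm⁴.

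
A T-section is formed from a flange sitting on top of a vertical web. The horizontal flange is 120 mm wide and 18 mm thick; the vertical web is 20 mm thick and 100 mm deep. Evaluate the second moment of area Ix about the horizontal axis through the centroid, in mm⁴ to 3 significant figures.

Ix ≈ 5.34 × 10⁶ mm⁴

Decompose the section into non-overlapping parts with the origin at the bottom-left of its bounding rectangle.
Flange: 120 × 18, A = 2 160 mm², y = 109 mm, Ī = 58 320 mm⁴.
Web: 20 × 100, A = 2 000 mm², y = 50 mm, Ī = 1 666 667 mm⁴.
Centroid: ȳ = ΣA·y / ΣA = 80.635 mm.
Transfer each piece to the horizontal axis through the centroid using Ī + A·d² with d = y − 80.635:
  flange: d = 28.365 mm → contributes +1 796 245 mm⁴
  web: d = -30.635 mm → contributes +3 543 626 mm⁴
Total I = 5 339 871 mm⁴.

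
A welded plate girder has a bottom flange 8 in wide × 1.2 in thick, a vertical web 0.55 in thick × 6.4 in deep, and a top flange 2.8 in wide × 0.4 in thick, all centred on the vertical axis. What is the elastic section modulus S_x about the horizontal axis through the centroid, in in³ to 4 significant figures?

S_x ≈ 15.23 in³

Decompose the section into non-overlapping parts with the origin at the bottom-left of its bounding rectangle.
Bottom plate: 8 × 1.2, A = 9.6 in², y = 0.6 in, Ī = 1.152 in⁴.
Web plate: 0.55 × 6.4, A = 3.52 in², y = 4.4 in, Ī = 12.0149 in⁴.
Top plate: 2.8 × 0.4, A = 1.12 in², y = 7.8 in, Ī = 0.0149333 in⁴.
Centroid: ȳ = ΣA·y / ΣA = 2.10562 in.
Transfer each piece to the horizontal axis through the centroid using Ī + A·d² with d = y − 2.10562:
  bottom plate: d = -1.50562 in → contributes +22.9141 in⁴
  web plate: d = 2.29438 in → contributes +30.5449 in⁴
  top plate: d = 5.69438 in → contributes +36.332 in⁴
Total I = 89.791 in⁴.
Extreme fibre distance c = 5.89438 in; S = I/c = 15.2333 in³.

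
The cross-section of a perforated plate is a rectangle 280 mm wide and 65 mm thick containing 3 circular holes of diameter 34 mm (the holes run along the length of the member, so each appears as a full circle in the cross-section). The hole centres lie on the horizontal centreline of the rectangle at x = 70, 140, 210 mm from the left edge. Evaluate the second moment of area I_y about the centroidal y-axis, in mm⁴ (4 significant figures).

Treat the section as a set of non-overlapping primitives; coordinates are from the bounding-box lower-left.
Plate: 280 × 65, A = 18 200 mm², x = 140 mm, Ī = 118 906 667 mm⁴.
Hole 1 (subtracted): ⌀34, A = 907.92 mm², x = 70 mm, Ī = 65597.2 mm⁴.
Hole 2 (subtracted): ⌀34, A = 907.92 mm², x = 140 mm, Ī = 65597.2 mm⁴.
Hole 3 (subtracted): ⌀34, A = 907.92 mm², x = 210 mm, Ī = 65597.2 mm⁴.
By symmetry the centroid is at mid-width, x̄ = 140 mm.
Transfer each piece to the centroidal y-axis using Ī + A·d² with d = x − 140:
  plate: d = 0 mm → contributes +118 906 667 mm⁴
  hole 1: d = -70 mm → contributes −4 514 407 mm⁴
  hole 2: d = 0 mm → contributes −65597.2 mm⁴
  hole 3: d = 70 mm → contributes −4 514 407 mm⁴
Total I = 109 812 256 mm⁴.

I_y ≈ 1.098 × 10⁸ mm⁴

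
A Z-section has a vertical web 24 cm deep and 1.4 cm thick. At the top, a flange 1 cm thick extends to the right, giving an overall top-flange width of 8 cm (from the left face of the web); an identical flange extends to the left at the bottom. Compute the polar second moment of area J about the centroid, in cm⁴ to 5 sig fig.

J ≈ 3624.2 cm⁴

Split into non-overlapping primitives; take the origin at the lower-left of the bounding box.
Web: 1.4 × 24, A = 33.6 cm², y = 12 cm, Ī = 1612.8 cm⁴.
Top flange (beyond web): 6.6 × 1, A = 6.6 cm², y = 23.5 cm, Ī = 0.55 cm⁴.
Bottom flange (beyond web): 6.6 × 1, A = 6.6 cm², y = 0.5 cm, Ī = 0.55 cm⁴.
Centroid: ȳ = ΣA·y / ΣA = 12 cm.
Transfer each piece to the centroidal x-axis using Ī + A·d² with d = y − 12:
  web: d = 0 cm → contributes +1612.8 cm⁴
  top flange (beyond web): d = 11.5 cm → contributes +873.4 cm⁴
  bottom flange (beyond web): d = -11.5 cm → contributes +873.4 cm⁴
Total I = 3359.6 cm⁴.
For the y-axis: x̄ = 7.3 cm.
Repeating about the centroidal y-axis gives I_y = 264.604 cm⁴.
Polar second moment: J = I_x + I_y = 3624.204 cm⁴.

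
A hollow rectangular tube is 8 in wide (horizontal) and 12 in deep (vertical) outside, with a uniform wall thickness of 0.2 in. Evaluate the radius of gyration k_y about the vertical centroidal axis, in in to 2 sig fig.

k_y ≈ 3.3 in

Split into non-overlapping primitives; take the origin at the lower-left of the bounding box.
Outer rectangle: 8 × 12, A = 96 in², x = 4 in, Ī = 512 in⁴.
Inner void (subtracted): 7.6 × 11.6, A = 88.16 in², x = 4 in, Ī = 424.3 in⁴.
By symmetry the centroid is at mid-width, x̄ = 4 in.
All pieces are centred on the vertical centroidal axis, so I = ΣĪ (holes subtracted) = 87.66 in⁴.
Radius of gyration: k = √(I/A) = √(87.66 / 7.84) = 3.344 in.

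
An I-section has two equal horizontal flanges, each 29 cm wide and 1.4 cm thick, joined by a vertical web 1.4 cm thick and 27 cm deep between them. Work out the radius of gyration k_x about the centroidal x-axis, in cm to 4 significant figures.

Split into non-overlapping primitives; take the origin at the lower-left of the bounding box.
Bottom flange: 29 × 1.4, A = 40.6 cm², y = 0.7 cm, Ī = 6.63133 cm⁴.
Web: 1.4 × 27, A = 37.8 cm², y = 14.9 cm, Ī = 2296.35 cm⁴.
Top flange: 29 × 1.4, A = 40.6 cm², y = 29.1 cm, Ī = 6.63133 cm⁴.
By symmetry the centroid is at mid-height, ȳ = 14.9 cm.
Transfer each piece to the centroidal x-axis using Ī + A·d² with d = y − 14.9:
  bottom flange: d = -14.2 cm → contributes +8193.22 cm⁴
  web: d = 0 cm → contributes +2296.35 cm⁴
  top flange: d = 14.2 cm → contributes +8193.22 cm⁴
Total I = 18682.8 cm⁴.
Radius of gyration: k = √(I/A) = √(18682.8 / 119) = 12.5299 cm.

k_x ≈ 12.53 cm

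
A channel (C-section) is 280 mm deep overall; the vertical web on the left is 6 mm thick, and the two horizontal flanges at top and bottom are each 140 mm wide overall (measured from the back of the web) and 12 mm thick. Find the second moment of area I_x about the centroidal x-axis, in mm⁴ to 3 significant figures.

Break the section into simple shapes (no overlaps), measuring from the bottom-left corner of the bounding box.
Web: 6 × 280, A = 1 680 mm², y = 140 mm, Ī = 10 976 000 mm⁴.
Top flange (beyond web): 134 × 12, A = 1 608 mm², y = 274 mm, Ī = 19 296 mm⁴.
Bottom flange (beyond web): 134 × 12, A = 1 608 mm², y = 6 mm, Ī = 19 296 mm⁴.
By symmetry the centroid is at mid-height, ȳ = 140 mm.
Transfer each piece to the centroidal x-axis using Ī + A·d² with d = y − 140:
  web: d = 0 mm → contributes +10 976 000 mm⁴
  top flange (beyond web): d = 134 mm → contributes +28 892 544 mm⁴
  bottom flange (beyond web): d = -134 mm → contributes +28 892 544 mm⁴
Total I = 68 761 088 mm⁴.

I_x ≈ 6.88 × 10⁷ mm⁴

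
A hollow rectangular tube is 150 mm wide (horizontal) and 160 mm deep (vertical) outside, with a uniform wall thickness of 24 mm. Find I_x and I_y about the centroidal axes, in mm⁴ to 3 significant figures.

Split into non-overlapping primitives; take the origin at the lower-left of the bounding box.
Outer rectangle: 150 × 160, A = 24 000 mm², y = 80 mm, Ī = 51 200 000 mm⁴.
Inner void (subtracted): 102 × 112, A = 11 424 mm², y = 80 mm, Ī = 11 941 888 mm⁴.
By symmetry the centroid is at mid-height, ȳ = 80 mm.
All pieces are centred on the centroidal x-axis, so I = ΣĪ (holes subtracted) = 39 258 112 mm⁴.
Repeating about the centroidal y-axis gives I_y = 35 095 392 mm⁴.

I_x ≈ 3.93 × 10⁷ mm⁴, I_y ≈ 3.51 × 10⁷ mm⁴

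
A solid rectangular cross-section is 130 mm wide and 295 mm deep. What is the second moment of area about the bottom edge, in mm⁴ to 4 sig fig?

I_base ≈ 1.112 × 10⁹ mm⁴

The section: 130 × 295, A = 38 350 mm², y = 147.5 mm, Ī = 278 117 396 mm⁴.
Transfer it to a horizontal axis along the bottom face using Ī + A·d² with d = y − 0:
  the section: d = 147.5 mm → contributes +1 112 469 583 mm⁴
Total I = 1 112 469 583 mm⁴.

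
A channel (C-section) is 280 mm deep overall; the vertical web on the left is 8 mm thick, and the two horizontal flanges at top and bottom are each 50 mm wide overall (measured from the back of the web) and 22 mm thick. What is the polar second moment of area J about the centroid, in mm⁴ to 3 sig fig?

J ≈ 4.64 × 10⁷ mm⁴

Split into non-overlapping primitives; take the origin at the lower-left of the bounding box.
Web: 8 × 280, A = 2 240 mm², y = 140 mm, Ī = 14 634 667 mm⁴.
Top flange (beyond web): 42 × 22, A = 924 mm², y = 269 mm, Ī = 37 268 mm⁴.
Bottom flange (beyond web): 42 × 22, A = 924 mm², y = 11 mm, Ī = 37 268 mm⁴.
By symmetry the centroid is at mid-height, ȳ = 140 mm.
Transfer each piece to the centroidal x-axis using Ī + A·d² with d = y − 140:
  web: d = 0 mm → contributes +14 634 667 mm⁴
  top flange (beyond web): d = 129 mm → contributes +15 413 552 mm⁴
  bottom flange (beyond web): d = -129 mm → contributes +15 413 552 mm⁴
Total I = 45 461 771 mm⁴.
For the y-axis: x̄ = 15.301 mm.
Repeating about the centroidal y-axis gives I_y = 916 479 mm⁴.
Polar second moment: J = I_x + I_y = 46 378 250 mm⁴.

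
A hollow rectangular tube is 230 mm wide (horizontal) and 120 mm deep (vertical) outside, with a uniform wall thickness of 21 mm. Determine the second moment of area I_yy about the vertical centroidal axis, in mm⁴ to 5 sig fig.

Decompose the section into non-overlapping parts with the origin at the bottom-left of its bounding rectangle.
Outer rectangle: 230 × 120, A = 27 600 mm², x = 115 mm, Ī = 121 670 000 mm⁴.
Inner void (subtracted): 188 × 78, A = 14 664 mm², x = 115 mm, Ī = 43 190 368 mm⁴.
By symmetry the centroid is at mid-width, x̄ = 115 mm.
All pieces are centred on the vertical centroidal axis, so I = ΣĪ (holes subtracted) = 78 479 632 mm⁴.

I_yy ≈ 7.8480 × 10⁷ mm⁴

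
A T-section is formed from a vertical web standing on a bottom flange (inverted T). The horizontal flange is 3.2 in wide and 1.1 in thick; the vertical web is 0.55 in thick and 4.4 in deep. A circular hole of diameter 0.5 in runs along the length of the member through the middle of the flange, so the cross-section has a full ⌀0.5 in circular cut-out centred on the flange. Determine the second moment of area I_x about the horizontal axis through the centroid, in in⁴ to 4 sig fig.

I_x ≈ 14.85 in⁴

Break the section into simple shapes (no overlaps), measuring from the bottom-left corner of the bounding box.
Flange: 3.2 × 1.1, A = 3.52 in², y = 0.55 in, Ī = 0.354933 in⁴.
Web: 0.55 × 4.4, A = 2.42 in², y = 3.3 in, Ī = 3.90427 in⁴.
Hole (subtracted): ⌀0.5, A = 0.19635 in², y = 0.55 in, Ī = 0.00306796 in⁴.
Centroid: ȳ = ΣA·y / ΣA = 1.70867 in.
Transfer each piece to the horizontal axis through the centroid using Ī + A·d² with d = y − 1.70867:
  flange: d = -1.15867 in → contributes +5.0806 in⁴
  web: d = 1.59133 in → contributes +10.0325 in⁴
  hole: d = -1.15867 in → contributes −0.266671 in⁴
Total I = 14.8464 in⁴.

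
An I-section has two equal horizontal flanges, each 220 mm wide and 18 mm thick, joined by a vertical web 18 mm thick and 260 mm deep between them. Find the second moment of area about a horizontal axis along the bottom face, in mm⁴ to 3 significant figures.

I_base ≈ 4.56 × 10⁸ mm⁴

Split into non-overlapping primitives; take the origin at the lower-left of the bounding box.
Bottom flange: 220 × 18, A = 3 960 mm², y = 9 mm, Ī = 106 920 mm⁴.
Web: 18 × 260, A = 4 680 mm², y = 148 mm, Ī = 26 364 000 mm⁴.
Top flange: 220 × 18, A = 3 960 mm², y = 287 mm, Ī = 106 920 mm⁴.
Transfer each piece to the bottom edge using Ī + A·d² with d = y − 0:
  bottom flange: d = 9 mm → contributes +427 680 mm⁴
  web: d = 148 mm → contributes +128 874 720 mm⁴
  top flange: d = 287 mm → contributes +326 288 160 mm⁴
Total I = 455 590 560 mm⁴.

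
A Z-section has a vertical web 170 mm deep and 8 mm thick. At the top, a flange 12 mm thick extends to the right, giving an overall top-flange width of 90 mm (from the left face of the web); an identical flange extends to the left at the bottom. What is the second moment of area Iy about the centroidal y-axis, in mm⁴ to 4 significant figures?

Iy ≈ 5.095 × 10⁶ mm⁴

Treat the section as a set of non-overlapping primitives; coordinates are from the bounding-box lower-left.
Web: 8 × 170, A = 1 360 mm², x = 86 mm, Ī = 7253.33 mm⁴.
Top flange (beyond web): 82 × 12, A = 984 mm², x = 131 mm, Ī = 551 368 mm⁴.
Bottom flange (beyond web): 82 × 12, A = 984 mm², x = 41 mm, Ī = 551 368 mm⁴.
Centroid: x̄ = ΣA·x / ΣA = 86 mm.
Transfer each piece to the centroidal y-axis using Ī + A·d² with d = x − 86:
  web: d = 0 mm → contributes +7253.33 mm⁴
  top flange (beyond web): d = 45 mm → contributes +2 543 968 mm⁴
  bottom flange (beyond web): d = -45 mm → contributes +2 543 968 mm⁴
Total I = 5 095 189 mm⁴.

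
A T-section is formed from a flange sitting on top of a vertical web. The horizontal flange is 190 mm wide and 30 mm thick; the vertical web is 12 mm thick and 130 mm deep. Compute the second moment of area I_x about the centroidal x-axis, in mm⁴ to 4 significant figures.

I_x ≈ 1.046 × 10⁷ mm⁴

Treat the section as a set of non-overlapping primitives; coordinates are from the bounding-box lower-left.
Flange: 190 × 30, A = 5 700 mm², y = 145 mm, Ī = 427 500 mm⁴.
Web: 12 × 130, A = 1 560 mm², y = 65 mm, Ī = 2 197 000 mm⁴.
Centroid: ȳ = ΣA·y / ΣA = 127.81 mm.
Transfer each piece to the centroidal x-axis using Ī + A·d² with d = y − 127.81:
  flange: d = 17.1901 mm → contributes +2 111 844 mm⁴
  web: d = -62.8099 mm → contributes +8 351 334 mm⁴
Total I = 10 463 178 mm⁴.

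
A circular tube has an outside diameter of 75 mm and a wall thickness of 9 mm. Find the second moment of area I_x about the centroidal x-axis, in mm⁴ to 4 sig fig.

Split into non-overlapping primitives; take the origin at the lower-left of the bounding box.
Outer circle: ⌀75, A = 4417.86 mm², y = 37.5 mm, Ī = 1 553 156 mm⁴.
Bore (subtracted): ⌀57, A = 2551.76 mm², y = 37.5 mm, Ī = 518 166 mm⁴.
By symmetry the centroid is at mid-height, ȳ = 37.5 mm.
All pieces are centred on the centroidal x-axis, so I = ΣĪ (holes subtracted) = 1 034 989 mm⁴.

I_x ≈ 1.035 × 10⁶ mm⁴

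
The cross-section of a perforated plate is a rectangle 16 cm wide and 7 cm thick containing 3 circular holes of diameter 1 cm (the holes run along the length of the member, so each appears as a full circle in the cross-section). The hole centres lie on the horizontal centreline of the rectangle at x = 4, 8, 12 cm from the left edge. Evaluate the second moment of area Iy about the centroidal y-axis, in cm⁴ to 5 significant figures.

Split into non-overlapping primitives; take the origin at the lower-left of the bounding box.
Plate: 16 × 7, A = 112 cm², x = 8 cm, Ī = 2389.333 cm⁴.
Hole 1 (subtracted): ⌀1, A = 0.7853982 cm², x = 4 cm, Ī = 0.04908739 cm⁴.
Hole 2 (subtracted): ⌀1, A = 0.7853982 cm², x = 8 cm, Ī = 0.04908739 cm⁴.
Hole 3 (subtracted): ⌀1, A = 0.7853982 cm², x = 12 cm, Ī = 0.04908739 cm⁴.
By symmetry the centroid is at mid-width, x̄ = 8 cm.
Transfer each piece to the centroidal y-axis using Ī + A·d² with d = x − 8:
  plate: d = 0 cm → contributes +2389.333 cm⁴
  hole 1: d = -4 cm → contributes −12.61546 cm⁴
  hole 2: d = 0 cm → contributes −0.04908739 cm⁴
  hole 3: d = 4 cm → contributes −12.61546 cm⁴
Total I = 2364.053 cm⁴.

Iy ≈ 2364.1 cm⁴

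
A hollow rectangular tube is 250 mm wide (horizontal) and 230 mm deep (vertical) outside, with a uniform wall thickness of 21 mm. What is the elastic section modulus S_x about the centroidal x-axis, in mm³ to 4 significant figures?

S_x ≈ 1.203 × 10⁶ mm³

Treat the section as a set of non-overlapping primitives; coordinates are from the bounding-box lower-left.
Outer rectangle: 250 × 230, A = 57 500 mm², y = 115 mm, Ī = 253 479 167 mm⁴.
Inner void (subtracted): 208 × 188, A = 39 104 mm², y = 115 mm, Ī = 115 174 315 mm⁴.
By symmetry the centroid is at mid-height, ȳ = 115 mm.
All pieces are centred on the centroidal x-axis, so I = ΣĪ (holes subtracted) = 138 304 852 mm⁴.
Extreme fibre distance c = 115 mm; S = I/c = 1 202 651 mm³.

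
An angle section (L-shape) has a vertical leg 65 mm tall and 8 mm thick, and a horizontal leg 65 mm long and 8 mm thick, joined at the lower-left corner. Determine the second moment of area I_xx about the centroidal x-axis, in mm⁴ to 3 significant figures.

I_xx ≈ 3.83 × 10⁵ mm⁴

Treat the section as a set of non-overlapping primitives; coordinates are from the bounding-box lower-left.
Vertical leg: 8 × 65, A = 520 mm², y = 32.5 mm, Ī = 183 083 mm⁴.
Horizontal leg (remainder): 57 × 8, A = 456 mm², y = 4 mm, Ī = 2 432 mm⁴.
Centroid: ȳ = ΣA·y / ΣA = 19.184 mm.
Transfer each piece to the centroidal x-axis using Ī + A·d² with d = y − 19.184:
  vertical leg: d = 13.316 mm → contributes +275 282 mm⁴
  horizontal leg (remainder): d = -15.184 mm → contributes +107 570 mm⁴
Total I = 382 852 mm⁴.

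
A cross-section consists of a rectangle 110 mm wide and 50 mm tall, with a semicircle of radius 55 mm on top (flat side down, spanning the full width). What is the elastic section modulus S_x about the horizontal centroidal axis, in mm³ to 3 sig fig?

Treat the section as a set of non-overlapping primitives; coordinates are from the bounding-box lower-left.
Rectangular body: 110 × 50, A = 5 500 mm², y = 25 mm, Ī = 1 145 833 mm⁴.
Semicircular cap: semicircle r = 55, A = 4751.7 mm², y = 73.343 mm, Ī = 1 004 345 mm⁴.
Centroid: ȳ = ΣA·y / ΣA = 47.407 mm.
Transfer each piece to the horizontal centroidal axis using Ī + A·d² with d = y − 47.407:
  rectangular body: d = -22.407 mm → contributes +3 907 220 mm⁴
  semicircular cap: d = 25.936 mm → contributes +4 200 623 mm⁴
Total I = 8 107 843 mm⁴.
Extreme fibre distance c = 57.593 mm; S = I/c = 140 778 mm³.

S_x ≈ 1.41 × 10⁵ mm³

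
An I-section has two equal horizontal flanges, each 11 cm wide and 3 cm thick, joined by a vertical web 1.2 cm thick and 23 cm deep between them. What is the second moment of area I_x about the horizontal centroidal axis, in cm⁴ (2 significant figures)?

I_x ≈ 1.2 × 10⁴ cm⁴

Treat the section as a set of non-overlapping primitives; coordinates are from the bounding-box lower-left.
Bottom flange: 11 × 3, A = 33 cm², y = 1.5 cm, Ī = 24.75 cm⁴.
Web: 1.2 × 23, A = 27.6 cm², y = 14.5 cm, Ī = 1 217 cm⁴.
Top flange: 11 × 3, A = 33 cm², y = 27.5 cm, Ī = 24.75 cm⁴.
By symmetry the centroid is at mid-height, ȳ = 14.5 cm.
Transfer each piece to the horizontal centroidal axis using Ī + A·d² with d = y − 14.5:
  bottom flange: d = -13 cm → contributes +5 602 cm⁴
  web: d = 0 cm → contributes +1 217 cm⁴
  top flange: d = 13 cm → contributes +5 602 cm⁴
Total I = 12 420 cm⁴.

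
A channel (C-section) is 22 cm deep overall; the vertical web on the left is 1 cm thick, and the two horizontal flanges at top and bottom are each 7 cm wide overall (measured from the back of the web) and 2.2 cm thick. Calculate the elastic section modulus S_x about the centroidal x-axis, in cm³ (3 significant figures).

S_x ≈ 317 cm³

Decompose the section into non-overlapping parts with the origin at the bottom-left of its bounding rectangle.
Web: 1 × 22, A = 22 cm², y = 11 cm, Ī = 887.33 cm⁴.
Top flange (beyond web): 6 × 2.2, A = 13.2 cm², y = 20.9 cm, Ī = 5.324 cm⁴.
Bottom flange (beyond web): 6 × 2.2, A = 13.2 cm², y = 1.1 cm, Ī = 5.324 cm⁴.
By symmetry the centroid is at mid-height, ȳ = 11 cm.
Transfer each piece to the centroidal x-axis using Ī + A·d² with d = y − 11:
  web: d = 0 cm → contributes +887.33 cm⁴
  top flange (beyond web): d = 9.9 cm → contributes +1299.1 cm⁴
  bottom flange (beyond web): d = -9.9 cm → contributes +1299.1 cm⁴
Total I = 3485.4 cm⁴.
Extreme fibre distance c = 11 cm; S = I/c = 316.86 cm³.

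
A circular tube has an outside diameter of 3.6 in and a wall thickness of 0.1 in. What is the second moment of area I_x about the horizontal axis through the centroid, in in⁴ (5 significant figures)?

Treat the section as a set of non-overlapping primitives; coordinates are from the bounding-box lower-left.
Outer circle: ⌀3.6, A = 10.17876 in², y = 1.8 in, Ī = 8.244796 in⁴.
Bore (subtracted): ⌀3.4, A = 9.079203 in², y = 1.8 in, Ī = 6.559724 in⁴.
By symmetry the centroid is at mid-height, ȳ = 1.8 in.
All pieces are centred on the horizontal axis through the centroid, so I = ΣĪ (holes subtracted) = 1.685072 in⁴.

I_x ≈ 1.6851 in⁴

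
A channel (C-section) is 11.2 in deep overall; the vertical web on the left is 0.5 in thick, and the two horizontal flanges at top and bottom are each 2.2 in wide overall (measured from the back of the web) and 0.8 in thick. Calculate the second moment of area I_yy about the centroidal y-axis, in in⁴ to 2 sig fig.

I_yy ≈ 3.0 in⁴

Break the section into simple shapes (no overlaps), measuring from the bottom-left corner of the bounding box.
Web: 0.5 × 11.2, A = 5.6 in², x = 0.25 in, Ī = 0.1167 in⁴.
Top flange (beyond web): 1.7 × 0.8, A = 1.36 in², x = 1.35 in, Ī = 0.3275 in⁴.
Bottom flange (beyond web): 1.7 × 0.8, A = 1.36 in², x = 1.35 in, Ī = 0.3275 in⁴.
Centroid: x̄ = ΣA·x / ΣA = 0.6096 in.
Transfer each piece to the centroidal y-axis using Ī + A·d² with d = x − 0.6096:
  web: d = -0.3596 in → contributes +0.8409 in⁴
  top flange (beyond web): d = 0.7404 in → contributes +1.073 in⁴
  bottom flange (beyond web): d = 0.7404 in → contributes +1.073 in⁴
Total I = 2.987 in⁴.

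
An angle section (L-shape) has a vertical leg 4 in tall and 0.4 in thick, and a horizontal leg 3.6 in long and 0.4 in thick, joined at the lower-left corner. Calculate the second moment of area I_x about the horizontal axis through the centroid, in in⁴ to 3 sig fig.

Break the section into simple shapes (no overlaps), measuring from the bottom-left corner of the bounding box.
Vertical leg: 0.4 × 4, A = 1.6 in², y = 2 in, Ī = 2.1333 in⁴.
Horizontal leg (remainder): 3.2 × 0.4, A = 1.28 in², y = 0.2 in, Ī = 0.017067 in⁴.
Centroid: ȳ = ΣA·y / ΣA = 1.2 in.
Transfer each piece to the horizontal axis through the centroid using Ī + A·d² with d = y − 1.2:
  vertical leg: d = 0.8 in → contributes +3.1573 in⁴
  horizontal leg (remainder): d = -1 in → contributes +1.2971 in⁴
Total I = 4.4544 in⁴.

I_x ≈ 4.45 in⁴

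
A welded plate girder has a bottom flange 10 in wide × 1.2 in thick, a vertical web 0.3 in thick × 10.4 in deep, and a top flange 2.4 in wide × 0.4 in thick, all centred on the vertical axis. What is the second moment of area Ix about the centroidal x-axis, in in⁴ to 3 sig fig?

Break the section into simple shapes (no overlaps), measuring from the bottom-left corner of the bounding box.
Bottom plate: 10 × 1.2, A = 12 in², y = 0.6 in, Ī = 1.44 in⁴.
Web plate: 0.3 × 10.4, A = 3.12 in², y = 6.4 in, Ī = 28.122 in⁴.
Top plate: 2.4 × 0.4, A = 0.96 in², y = 11.8 in, Ī = 0.0128 in⁴.
Centroid: ȳ = ΣA·y / ΣA = 2.394 in.
Transfer each piece to the centroidal x-axis using Ī + A·d² with d = y − 2.394:
  bottom plate: d = -1.794 in → contributes +40.063 in⁴
  web plate: d = 4.006 in → contributes +78.191 in⁴
  top plate: d = 9.406 in → contributes +84.946 in⁴
Total I = 203.2 in⁴.

Ix ≈ 203 in⁴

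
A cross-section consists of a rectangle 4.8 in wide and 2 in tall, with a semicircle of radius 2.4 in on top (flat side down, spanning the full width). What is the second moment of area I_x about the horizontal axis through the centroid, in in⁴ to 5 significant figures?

I_x ≈ 25.821 in⁴

Break the section into simple shapes (no overlaps), measuring from the bottom-left corner of the bounding box.
Rectangular body: 4.8 × 2, A = 9.6 in², y = 1 in, Ī = 3.2 in⁴.
Semicircular cap: semicircle r = 2.4, A = 9.047787 in², y = 3.018592 in, Ī = 3.641473 in⁴.
Centroid: ȳ = ΣA·y / ΣA = 1.979408 in.
Transfer each piece to the horizontal axis through the centroid using Ī + A·d² with d = y − 1.979408:
  rectangular body: d = -0.9794077 in → contributes +12.4087 in⁴
  semicircular cap: d = 1.039184 in → contributes +13.41221 in⁴
Total I = 25.82091 in⁴.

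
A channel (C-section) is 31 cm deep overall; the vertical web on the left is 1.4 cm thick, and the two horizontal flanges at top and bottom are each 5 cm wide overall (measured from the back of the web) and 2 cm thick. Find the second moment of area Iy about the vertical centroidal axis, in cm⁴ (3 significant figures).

Treat the section as a set of non-overlapping primitives; coordinates are from the bounding-box lower-left.
Web: 1.4 × 31, A = 43.4 cm², x = 0.7 cm, Ī = 7.0887 cm⁴.
Top flange (beyond web): 3.6 × 2, A = 7.2 cm², x = 3.2 cm, Ī = 7.776 cm⁴.
Bottom flange (beyond web): 3.6 × 2, A = 7.2 cm², x = 3.2 cm, Ī = 7.776 cm⁴.
Centroid: x̄ = ΣA·x / ΣA = 1.3228 cm.
Transfer each piece to the vertical centroidal axis using Ī + A·d² with d = x − 1.3228:
  web: d = -0.62284 cm → contributes +23.925 cm⁴
  top flange (beyond web): d = 1.8772 cm → contributes +33.147 cm⁴
  bottom flange (beyond web): d = 1.8772 cm → contributes +33.147 cm⁴
Total I = 90.219 cm⁴.

Iy ≈ 90.2 cm⁴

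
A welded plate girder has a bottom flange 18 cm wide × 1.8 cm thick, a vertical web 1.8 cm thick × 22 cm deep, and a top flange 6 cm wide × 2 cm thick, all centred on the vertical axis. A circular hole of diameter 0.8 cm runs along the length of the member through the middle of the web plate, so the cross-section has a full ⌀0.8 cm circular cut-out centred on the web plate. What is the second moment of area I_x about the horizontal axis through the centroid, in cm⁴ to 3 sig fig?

I_x ≈ 7230 cm⁴

Treat the section as a set of non-overlapping primitives; coordinates are from the bounding-box lower-left.
Bottom plate: 18 × 1.8, A = 32.4 cm², y = 0.9 cm, Ī = 8.748 cm⁴.
Web plate: 1.8 × 22, A = 39.6 cm², y = 12.8 cm, Ī = 1597.2 cm⁴.
Top plate: 6 × 2, A = 12 cm², y = 24.8 cm, Ī = 4 cm⁴.
Hole (subtracted): ⌀0.8, A = 0.50265 cm², y = 12.8 cm, Ī = 0.020106 cm⁴.
Centroid: ȳ = ΣA·y / ΣA = 9.907 cm.
Transfer each piece to the horizontal axis through the centroid using Ī + A·d² with d = y − 9.907:
  bottom plate: d = -9.007 cm → contributes +2637.2 cm⁴
  web plate: d = 2.893 cm → contributes +1928.6 cm⁴
  top plate: d = 14.893 cm → contributes +2665.6 cm⁴
  hole: d = 2.893 cm → contributes −4.2271 cm⁴
Total I = 7227.3 cm⁴.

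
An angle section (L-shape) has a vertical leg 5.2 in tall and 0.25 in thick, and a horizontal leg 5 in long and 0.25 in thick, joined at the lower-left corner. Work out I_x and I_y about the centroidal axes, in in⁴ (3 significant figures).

I_x ≈ 6.74 in⁴, I_y ≈ 6.12 in⁴

Treat the section as a set of non-overlapping primitives; coordinates are from the bounding-box lower-left.
Vertical leg: 0.25 × 5.2, A = 1.3 in², y = 2.6 in, Ī = 2.9293 in⁴.
Horizontal leg (remainder): 4.75 × 0.25, A = 1.1875 in², y = 0.125 in, Ī = 0.0061849 in⁴.
Centroid: ȳ = ΣA·y / ΣA = 1.4185 in.
Transfer each piece to the centroidal x-axis using Ī + A·d² with d = y − 1.4185:
  vertical leg: d = 1.1815 in → contributes +4.7442 in⁴
  horizontal leg (remainder): d = -1.2935 in → contributes +1.9929 in⁴
Total I = 6.7371 in⁴.
For the y-axis: x̄ = 1.3185 in.
Repeating about the centroidal y-axis gives I_y = 6.1183 in⁴.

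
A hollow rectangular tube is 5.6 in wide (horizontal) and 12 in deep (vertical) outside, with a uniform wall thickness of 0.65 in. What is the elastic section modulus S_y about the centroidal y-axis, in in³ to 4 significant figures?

S_y ≈ 37.40 in³

Break the section into simple shapes (no overlaps), measuring from the bottom-left corner of the bounding box.
Outer rectangle: 5.6 × 12, A = 67.2 in², x = 2.8 in, Ī = 175.616 in⁴.
Inner void (subtracted): 4.3 × 10.7, A = 46.01 in², x = 2.8 in, Ī = 70.8937 in⁴.
By symmetry the centroid is at mid-width, x̄ = 2.8 in.
All pieces are centred on the centroidal y-axis, so I = ΣĪ (holes subtracted) = 104.722 in⁴.
Extreme fibre distance c = 2.8 in; S = I/c = 37.4008 in³.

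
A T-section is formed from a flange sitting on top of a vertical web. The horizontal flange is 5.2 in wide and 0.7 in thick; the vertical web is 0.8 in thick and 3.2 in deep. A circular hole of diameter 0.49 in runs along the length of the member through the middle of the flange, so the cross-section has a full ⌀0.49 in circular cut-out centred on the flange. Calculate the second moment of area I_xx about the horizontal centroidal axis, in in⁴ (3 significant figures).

Break the section into simple shapes (no overlaps), measuring from the bottom-left corner of the bounding box.
Flange: 5.2 × 0.7, A = 3.64 in², y = 3.55 in, Ī = 0.14863 in⁴.
Web: 0.8 × 3.2, A = 2.56 in², y = 1.6 in, Ī = 2.1845 in⁴.
Hole (subtracted): ⌀0.49, A = 0.18857 in², y = 3.55 in, Ī = 0.0028298 in⁴.
Centroid: ȳ = ΣA·y / ΣA = 2.7196 in.
Transfer each piece to the horizontal centroidal axis using Ī + A·d² with d = y − 2.7196:
  flange: d = 0.83042 in → contributes +2.6588 in⁴
  web: d = -1.1196 in → contributes +5.3934 in⁴
  hole: d = 0.83042 in → contributes −0.13287 in⁴
Total I = 7.9193 in⁴.

I_xx ≈ 7.92 in⁴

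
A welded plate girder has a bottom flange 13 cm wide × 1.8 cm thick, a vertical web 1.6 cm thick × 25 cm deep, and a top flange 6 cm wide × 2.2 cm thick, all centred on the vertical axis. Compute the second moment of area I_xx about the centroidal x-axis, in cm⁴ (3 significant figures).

Split into non-overlapping primitives; take the origin at the lower-left of the bounding box.
Bottom plate: 13 × 1.8, A = 23.4 cm², y = 0.9 cm, Ī = 6.318 cm⁴.
Web plate: 1.6 × 25, A = 40 cm², y = 14.3 cm, Ī = 2083.3 cm⁴.
Top plate: 6 × 2.2, A = 13.2 cm², y = 27.9 cm, Ī = 5.324 cm⁴.
Centroid: ȳ = ΣA·y / ΣA = 12.55 cm.
Transfer each piece to the centroidal x-axis using Ī + A·d² with d = y − 12.55:
  bottom plate: d = -11.65 cm → contributes +3182.3 cm⁴
  web plate: d = 1.7499 cm → contributes +2205.8 cm⁴
  top plate: d = 15.35 cm → contributes +3115.5 cm⁴
Total I = 8503.6 cm⁴.

I_xx ≈ 8500 cm⁴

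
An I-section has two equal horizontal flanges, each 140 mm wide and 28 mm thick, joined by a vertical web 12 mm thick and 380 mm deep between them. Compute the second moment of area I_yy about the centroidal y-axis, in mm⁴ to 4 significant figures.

Treat the section as a set of non-overlapping primitives; coordinates are from the bounding-box lower-left.
Bottom flange: 140 × 28, A = 3 920 mm², x = 70 mm, Ī = 6 402 667 mm⁴.
Web: 12 × 380, A = 4 560 mm², x = 70 mm, Ī = 54 720 mm⁴.
Top flange: 140 × 28, A = 3 920 mm², x = 70 mm, Ī = 6 402 667 mm⁴.
By symmetry the centroid is at mid-width, x̄ = 70 mm.
All pieces are centred on the centroidal y-axis, so I = ΣĪ = 12 860 053 mm⁴.

I_yy ≈ 1.286 × 10⁷ mm⁴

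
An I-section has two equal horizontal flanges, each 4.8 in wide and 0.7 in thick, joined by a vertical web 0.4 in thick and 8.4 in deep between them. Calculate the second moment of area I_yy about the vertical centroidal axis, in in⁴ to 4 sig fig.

Treat the section as a set of non-overlapping primitives; coordinates are from the bounding-box lower-left.
Bottom flange: 4.8 × 0.7, A = 3.36 in², x = 2.4 in, Ī = 6.4512 in⁴.
Web: 0.4 × 8.4, A = 3.36 in², x = 2.4 in, Ī = 0.0448 in⁴.
Top flange: 4.8 × 0.7, A = 3.36 in², x = 2.4 in, Ī = 6.4512 in⁴.
By symmetry the centroid is at mid-width, x̄ = 2.4 in.
All pieces are centred on the vertical centroidal axis, so I = ΣĪ = 12.9472 in⁴.

I_yy ≈ 12.95 in⁴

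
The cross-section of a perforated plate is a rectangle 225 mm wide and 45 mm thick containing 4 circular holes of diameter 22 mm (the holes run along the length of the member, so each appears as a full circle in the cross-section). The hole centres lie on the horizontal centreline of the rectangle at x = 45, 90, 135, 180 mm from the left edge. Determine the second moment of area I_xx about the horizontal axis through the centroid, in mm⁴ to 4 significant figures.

Break the section into simple shapes (no overlaps), measuring from the bottom-left corner of the bounding box.
Plate: 225 × 45, A = 10 125 mm², y = 22.5 mm, Ī = 1 708 594 mm⁴.
Hole 1 (subtracted): ⌀22, A = 380.133 mm², y = 22.5 mm, Ī = 11 499 mm⁴.
Hole 2 (subtracted): ⌀22, A = 380.133 mm², y = 22.5 mm, Ī = 11 499 mm⁴.
Hole 3 (subtracted): ⌀22, A = 380.133 mm², y = 22.5 mm, Ī = 11 499 mm⁴.
Hole 4 (subtracted): ⌀22, A = 380.133 mm², y = 22.5 mm, Ī = 11 499 mm⁴.
By symmetry the centroid is at mid-height, ȳ = 22.5 mm.
All pieces are centred on the horizontal axis through the centroid, so I = ΣĪ (holes subtracted) = 1 662 598 mm⁴.

I_xx ≈ 1.663 × 10⁶ mm⁴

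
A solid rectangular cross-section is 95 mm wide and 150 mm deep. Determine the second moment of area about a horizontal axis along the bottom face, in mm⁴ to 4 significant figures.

I_base ≈ 1.069 × 10⁸ mm⁴

The section: 95 × 150, A = 14 250 mm², y = 75 mm, Ī = 26 718 750 mm⁴.
Transfer it to a horizontal axis along the bottom face using Ī + A·d² with d = y − 0:
  the section: d = 75 mm → contributes +106 875 000 mm⁴
Total I = 106 875 000 mm⁴.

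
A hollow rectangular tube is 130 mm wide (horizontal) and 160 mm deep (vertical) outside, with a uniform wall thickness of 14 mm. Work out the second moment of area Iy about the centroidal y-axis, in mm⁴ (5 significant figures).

Iy ≈ 1.7620 × 10⁷ mm⁴

Break the section into simple shapes (no overlaps), measuring from the bottom-left corner of the bounding box.
Outer rectangle: 130 × 160, A = 20 800 mm², x = 65 mm, Ī = 29 293 333 mm⁴.
Inner void (subtracted): 102 × 132, A = 13 464 mm², x = 65 mm, Ī = 11 673 288 mm⁴.
By symmetry the centroid is at mid-width, x̄ = 65 mm.
All pieces are centred on the centroidal y-axis, so I = ΣĪ (holes subtracted) = 17 620 045 mm⁴.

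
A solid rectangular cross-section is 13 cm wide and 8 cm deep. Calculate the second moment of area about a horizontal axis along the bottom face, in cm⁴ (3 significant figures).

I_base ≈ 2220 cm⁴

The section: 13 × 8, A = 104 cm², y = 4 cm, Ī = 554.67 cm⁴.
Transfer it to a horizontal axis along the bottom face using Ī + A·d² with d = y − 0:
  the section: d = 4 cm → contributes +2218.7 cm⁴
Total I = 2218.7 cm⁴.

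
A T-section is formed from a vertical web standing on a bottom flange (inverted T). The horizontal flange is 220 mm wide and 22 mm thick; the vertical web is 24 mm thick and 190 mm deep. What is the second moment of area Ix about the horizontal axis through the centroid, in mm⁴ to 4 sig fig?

Ix ≈ 4.029 × 10⁷ mm⁴

Treat the section as a set of non-overlapping primitives; coordinates are from the bounding-box lower-left.
Flange: 220 × 22, A = 4 840 mm², y = 11 mm, Ī = 195 213 mm⁴.
Web: 24 × 190, A = 4 560 mm², y = 117 mm, Ī = 13 718 000 mm⁴.
Centroid: ȳ = ΣA·y / ΣA = 62.4213 mm.
Transfer each piece to the horizontal axis through the centroid using Ī + A·d² with d = y − 62.4213:
  flange: d = -51.4213 mm → contributes +12 992 888 mm⁴
  web: d = 54.5787 mm → contributes +27 301 497 mm⁴
Total I = 40 294 385 mm⁴.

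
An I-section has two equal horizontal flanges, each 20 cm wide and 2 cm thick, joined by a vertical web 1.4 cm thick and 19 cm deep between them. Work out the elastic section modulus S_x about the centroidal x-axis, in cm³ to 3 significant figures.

Treat the section as a set of non-overlapping primitives; coordinates are from the bounding-box lower-left.
Bottom flange: 20 × 2, A = 40 cm², y = 1 cm, Ī = 13.333 cm⁴.
Web: 1.4 × 19, A = 26.6 cm², y = 11.5 cm, Ī = 800.22 cm⁴.
Top flange: 20 × 2, A = 40 cm², y = 22 cm, Ī = 13.333 cm⁴.
By symmetry the centroid is at mid-height, ȳ = 11.5 cm.
Transfer each piece to the centroidal x-axis using Ī + A·d² with d = y − 11.5:
  bottom flange: d = -10.5 cm → contributes +4423.3 cm⁴
  web: d = 0 cm → contributes +800.22 cm⁴
  top flange: d = 10.5 cm → contributes +4423.3 cm⁴
Total I = 9646.9 cm⁴.
Extreme fibre distance c = 11.5 cm; S = I/c = 838.86 cm³.

S_x ≈ 839 cm³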